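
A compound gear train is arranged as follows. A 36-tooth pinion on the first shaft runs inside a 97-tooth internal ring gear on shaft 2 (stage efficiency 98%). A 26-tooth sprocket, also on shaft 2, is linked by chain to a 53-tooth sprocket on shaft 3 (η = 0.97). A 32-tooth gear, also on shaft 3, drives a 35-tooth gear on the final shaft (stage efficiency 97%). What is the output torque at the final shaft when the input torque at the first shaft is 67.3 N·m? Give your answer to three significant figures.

After the internal gear (97/36): 67.3 × 2.6944 × 0.98 = 177.71 N·m
After the chain (53/26): 177.71 × 2.0385 × 0.97 = 351.39 N·m
After the gear mesh (35/32): 351.39 × 1.0938 × 0.97 = 372.8 N·m

373 N·m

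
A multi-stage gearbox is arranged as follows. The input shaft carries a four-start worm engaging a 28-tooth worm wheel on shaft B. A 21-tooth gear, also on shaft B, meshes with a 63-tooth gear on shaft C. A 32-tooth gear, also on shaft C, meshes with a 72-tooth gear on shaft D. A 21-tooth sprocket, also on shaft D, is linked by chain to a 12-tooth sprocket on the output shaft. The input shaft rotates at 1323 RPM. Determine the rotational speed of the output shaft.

worm 28/4 = 7 → 1323/7 = 189 RPM
gear mesh 63/21 = 3 → 189/3 = 63 RPM
gear mesh 72/32 = 2.25 → 63/2.25 = 28 RPM
chain 12/21 = 0.57143 → 28/0.57143 = 49 RPM

49 RPM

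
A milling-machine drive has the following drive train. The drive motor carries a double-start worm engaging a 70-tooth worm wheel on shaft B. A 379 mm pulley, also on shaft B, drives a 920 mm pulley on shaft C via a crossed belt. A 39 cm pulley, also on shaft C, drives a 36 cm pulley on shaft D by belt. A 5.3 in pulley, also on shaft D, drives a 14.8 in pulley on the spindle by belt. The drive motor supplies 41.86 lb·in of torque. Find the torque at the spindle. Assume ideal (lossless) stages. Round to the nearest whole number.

worm 70/2 = 35 → τ = 41.86·35 = 1465.1 lb·in
belt 920/379 = 2.4274 → τ = 1465.1·2.4274 = 3556.4 lb·in
belt 36/39 = 0.92308 → τ = 3556.4·0.92308 = 3282.9 lb·in
belt 14.8/5.3 = 2.7925 → τ = 3282.9·2.7925 = 9167.3 lb·in

9167 lb·in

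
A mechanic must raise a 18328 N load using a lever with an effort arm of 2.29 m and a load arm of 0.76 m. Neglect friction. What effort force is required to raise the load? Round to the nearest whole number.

Lever MA = effort arm / load arm = 2.29/0.76 = 3.0132.
Effort = load / MA = 18328 / 3.0132 = 6082.7 N.

6083 N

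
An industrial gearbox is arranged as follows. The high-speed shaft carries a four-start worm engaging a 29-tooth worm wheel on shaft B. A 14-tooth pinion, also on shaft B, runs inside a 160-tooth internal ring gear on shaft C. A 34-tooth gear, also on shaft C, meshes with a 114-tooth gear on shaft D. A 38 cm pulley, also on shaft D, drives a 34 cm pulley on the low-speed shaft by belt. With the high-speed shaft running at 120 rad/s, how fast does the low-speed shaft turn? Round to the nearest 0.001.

worm 29/4 = 7.25 → 120/7.25 = 16.552 rad/s
internal gear 160/14 = 11.429 → 16.552/11.429 = 1.4483 rad/s
gear mesh 114/34 = 3.3529 → 1.4483/3.3529 = 0.43194 rad/s
belt 34/38 = 0.89474 → 0.43194/0.89474 = 0.48276 rad/s

0.483 rad/s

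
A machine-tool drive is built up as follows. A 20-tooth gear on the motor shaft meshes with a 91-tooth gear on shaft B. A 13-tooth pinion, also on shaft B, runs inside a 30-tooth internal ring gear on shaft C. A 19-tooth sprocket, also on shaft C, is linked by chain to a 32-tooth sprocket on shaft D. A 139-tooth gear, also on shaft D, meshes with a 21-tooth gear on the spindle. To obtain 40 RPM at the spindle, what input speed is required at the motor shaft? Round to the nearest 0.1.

Overall ratio R = 4.55 × 2.3077 × 1.6842 × 0.15108 = 2.6717.
Required input speed = output speed × R = 40 × 2.6717 = 106.87 RPM.

106.9 RPM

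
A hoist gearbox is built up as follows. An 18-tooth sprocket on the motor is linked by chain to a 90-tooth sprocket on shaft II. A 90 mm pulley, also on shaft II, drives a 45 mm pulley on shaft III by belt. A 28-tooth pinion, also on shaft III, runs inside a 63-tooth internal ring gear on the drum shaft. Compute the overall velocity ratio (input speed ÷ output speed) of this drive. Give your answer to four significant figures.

Each stage contributes driven/driver: chain 90/18 = 5, belt 45/90 = 0.5, internal gear 63/28 = 2.25.
Overall: 5 × 0.5 × 2.25 = 5.625.

5.625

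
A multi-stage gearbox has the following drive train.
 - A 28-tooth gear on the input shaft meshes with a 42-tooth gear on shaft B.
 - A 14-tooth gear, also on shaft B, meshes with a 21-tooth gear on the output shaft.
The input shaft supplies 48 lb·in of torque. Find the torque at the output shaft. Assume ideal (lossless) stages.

108 lb·in

Gear mesh: ratio = 42/28 = 1.5; torque at shaft B = 48 × 1.5 = 72 lb·in.
Gear mesh: ratio = 21/14 = 1.5; torque at the output shaft = 72 × 1.5 = 108 lb·in.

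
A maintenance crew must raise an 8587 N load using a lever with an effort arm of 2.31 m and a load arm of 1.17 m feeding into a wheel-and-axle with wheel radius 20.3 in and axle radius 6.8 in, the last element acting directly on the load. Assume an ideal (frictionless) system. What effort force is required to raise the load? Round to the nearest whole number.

1457 N

Lever MA = effort arm / load arm = 2.31/1.17 = 1.9744.
Wheel-and-axle MA = R/r = 20.3/6.8 = 2.9853.
Combined ideal MA = 1.9744 × 2.9853 = 5.894.
Effort = load / MA = 8587 / 5.894 = 1456.9 N.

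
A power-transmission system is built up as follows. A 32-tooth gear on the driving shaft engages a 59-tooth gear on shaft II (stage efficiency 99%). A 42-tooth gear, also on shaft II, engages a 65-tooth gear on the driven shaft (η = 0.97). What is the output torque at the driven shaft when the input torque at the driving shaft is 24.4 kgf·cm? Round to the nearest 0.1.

66.9 kgf·cm

After the gear mesh (59/32): 24.4 × 1.8438 × 0.99 = 44.538 kgf·cm
After the gear mesh (65/42): 44.538 × 1.5476 × 0.97 = 66.859 kgf·cm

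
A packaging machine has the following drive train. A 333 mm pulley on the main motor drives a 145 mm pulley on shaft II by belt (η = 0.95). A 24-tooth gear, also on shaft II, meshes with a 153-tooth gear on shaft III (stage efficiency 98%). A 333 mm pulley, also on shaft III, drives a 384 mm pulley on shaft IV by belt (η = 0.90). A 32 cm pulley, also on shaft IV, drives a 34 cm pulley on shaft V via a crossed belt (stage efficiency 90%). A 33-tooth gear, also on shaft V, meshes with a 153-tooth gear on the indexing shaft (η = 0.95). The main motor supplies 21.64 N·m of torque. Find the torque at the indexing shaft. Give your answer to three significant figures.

244 N·m

belt 145/333 = 0.43544 → τ = 21.64·0.43544·0.95 = 8.9517 N·m
gear mesh 153/24 = 6.375 → τ = 8.9517·6.375·0.98 = 55.926 N·m
belt 384/333 = 1.1532 → τ = 55.926·1.1532·0.90 = 58.042 N·m
belt 34/32 = 1.0625 → τ = 58.042·1.0625·0.90 = 55.502 N·m
gear mesh 153/33 = 4.6364 → τ = 55.502·4.6364·0.95 = 244.46 N·m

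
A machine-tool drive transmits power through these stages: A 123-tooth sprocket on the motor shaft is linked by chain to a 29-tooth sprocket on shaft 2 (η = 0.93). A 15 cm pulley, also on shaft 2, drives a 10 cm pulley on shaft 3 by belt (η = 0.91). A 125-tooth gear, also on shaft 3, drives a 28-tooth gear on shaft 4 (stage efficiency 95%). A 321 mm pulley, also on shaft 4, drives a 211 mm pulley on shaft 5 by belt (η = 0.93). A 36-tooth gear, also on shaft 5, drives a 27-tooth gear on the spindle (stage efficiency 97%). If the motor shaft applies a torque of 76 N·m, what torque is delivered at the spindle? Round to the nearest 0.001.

0.957 N·m

After the chain (29/123): 76 × 0.23577 × 0.93 = 16.664 N·m
After the belt (10/15): 16.664 × 0.66667 × 0.91 = 10.11 N·m
After the gear mesh (28/125): 10.11 × 0.224 × 0.95 = 2.1514 N·m
After the belt (211/321): 2.1514 × 0.65732 × 0.93 = 1.3151 N·m
After the gear mesh (27/36): 1.3151 × 0.75 × 0.97 = 0.95676 N·m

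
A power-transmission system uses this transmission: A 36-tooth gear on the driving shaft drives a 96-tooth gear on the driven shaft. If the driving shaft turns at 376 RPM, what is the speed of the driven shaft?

Gear mesh: ratio = 96/36 = 2.6667, so the driven shaft turns at 376 / 2.6667 = 141 RPM.

141 RPM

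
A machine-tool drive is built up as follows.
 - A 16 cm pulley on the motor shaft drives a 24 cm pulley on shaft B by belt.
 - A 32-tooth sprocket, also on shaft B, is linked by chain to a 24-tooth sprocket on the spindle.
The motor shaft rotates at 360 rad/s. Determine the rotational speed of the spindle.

Belt: ratio = 24/16 = 1.5, so shaft B turns at 360 / 1.5 = 240 rad/s.
Chain: ratio = 24/32 = 0.75, so the spindle turns at 240 / 0.75 = 320 rad/s.

320 rad/s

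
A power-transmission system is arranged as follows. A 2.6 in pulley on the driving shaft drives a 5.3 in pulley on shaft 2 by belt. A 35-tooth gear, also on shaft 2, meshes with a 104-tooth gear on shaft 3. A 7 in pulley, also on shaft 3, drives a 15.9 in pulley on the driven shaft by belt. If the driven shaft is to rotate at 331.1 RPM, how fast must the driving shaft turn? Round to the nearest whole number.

Overall ratio R = 2.0385 × 2.9714 × 2.2714 = 13.758.
Required input speed = output speed × R = 331.1 × 13.758 = 4555.4 RPM.

4555 RPM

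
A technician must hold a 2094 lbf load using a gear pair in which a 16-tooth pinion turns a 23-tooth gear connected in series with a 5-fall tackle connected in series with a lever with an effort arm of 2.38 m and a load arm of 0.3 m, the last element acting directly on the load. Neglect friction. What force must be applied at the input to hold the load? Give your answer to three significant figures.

36.7 lbf

Gear pair MA = 23/16 = 1.4375.
Block-and-tackle MA = number of supporting rope parts = 5.
Lever MA = effort arm / load arm = 2.38/0.3 = 7.9333.
Combined ideal MA = 1.4375 × 5 × 7.9333 = 57.021.
Effort = load / MA = 2094 / 57.021 = 36.723 lbf.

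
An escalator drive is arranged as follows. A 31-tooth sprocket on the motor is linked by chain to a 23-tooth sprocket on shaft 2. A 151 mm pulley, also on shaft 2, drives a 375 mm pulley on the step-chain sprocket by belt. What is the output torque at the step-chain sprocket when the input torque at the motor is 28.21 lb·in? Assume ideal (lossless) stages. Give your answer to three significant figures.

chain 23/31 = 0.74194 → τ = 28.21·0.74194 = 20.93 lb·in
belt 375/151 = 2.4834 → τ = 20.93·2.4834 = 51.978 lb·in

52.0 lb·in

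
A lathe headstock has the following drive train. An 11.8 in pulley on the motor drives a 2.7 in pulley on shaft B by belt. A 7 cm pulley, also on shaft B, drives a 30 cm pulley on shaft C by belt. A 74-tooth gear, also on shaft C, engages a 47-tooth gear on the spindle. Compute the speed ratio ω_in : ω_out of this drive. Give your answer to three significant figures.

0.623

Each stage contributes driven/driver: belt 2.7/11.8 = 0.22881, belt 30/7 = 4.2857, gear mesh 47/74 = 0.63514.
Overall: 0.22881 × 4.2857 × 0.63514 = 0.62283.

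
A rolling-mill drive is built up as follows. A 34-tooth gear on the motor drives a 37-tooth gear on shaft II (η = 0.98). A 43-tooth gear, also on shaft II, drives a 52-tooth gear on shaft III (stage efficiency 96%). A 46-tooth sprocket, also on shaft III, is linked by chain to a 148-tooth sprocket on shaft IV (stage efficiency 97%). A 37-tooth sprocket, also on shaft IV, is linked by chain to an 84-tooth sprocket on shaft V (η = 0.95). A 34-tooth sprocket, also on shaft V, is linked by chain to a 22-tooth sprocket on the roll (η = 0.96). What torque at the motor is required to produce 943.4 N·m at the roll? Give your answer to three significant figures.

182 N·m

Overall ratio R = 1.0882 × 1.2093 × 3.2174 × 2.2703 × 0.64706 = 6.2199; overall efficiency η = 0.98 × 0.96 × 0.97 × 0.95 × 0.96 = 0.8323.
Input torque = output torque / (R × η) = 943.4 / (6.2199 × 0.8323) = 182.24 N·m.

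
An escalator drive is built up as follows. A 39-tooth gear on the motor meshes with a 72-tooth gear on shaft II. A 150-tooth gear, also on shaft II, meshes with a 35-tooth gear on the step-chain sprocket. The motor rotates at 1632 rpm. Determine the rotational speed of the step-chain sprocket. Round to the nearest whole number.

Gear mesh: ratio = 72/39 = 1.8462, so shaft II turns at 1632 / 1.8462 = 884 rpm.
Gear mesh: ratio = 35/150 = 0.23333, so the step-chain sprocket turns at 884 / 0.23333 = 3788.6 rpm.

3789 rpm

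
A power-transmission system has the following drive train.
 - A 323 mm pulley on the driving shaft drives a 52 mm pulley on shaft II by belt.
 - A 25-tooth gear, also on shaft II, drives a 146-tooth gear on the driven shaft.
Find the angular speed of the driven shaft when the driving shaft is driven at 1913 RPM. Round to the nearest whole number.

2035 RPM

belt 52/323 = 0.16099 → 1913/0.16099 = 11883 RPM
gear mesh 146/25 = 5.84 → 11883/5.84 = 2034.7 RPM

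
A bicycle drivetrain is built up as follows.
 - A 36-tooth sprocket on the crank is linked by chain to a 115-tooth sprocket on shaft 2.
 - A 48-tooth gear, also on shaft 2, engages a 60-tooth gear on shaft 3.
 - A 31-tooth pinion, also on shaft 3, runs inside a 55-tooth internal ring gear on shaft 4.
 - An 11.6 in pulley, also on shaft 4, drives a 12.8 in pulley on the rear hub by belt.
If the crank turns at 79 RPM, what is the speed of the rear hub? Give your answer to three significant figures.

10.1 RPM

Chain: ratio = 115/36 = 3.1944, so shaft 2 turns at 79 / 3.1944 = 24.73 RPM.
Gear mesh: ratio = 60/48 = 1.25, so shaft 3 turns at 24.73 / 1.25 = 19.784 RPM.
Internal gear: ratio = 55/31 = 1.7742, so shaft 4 turns at 19.784 / 1.7742 = 11.151 RPM.
Belt: ratio = 12.8/11.6 = 1.1034, so the rear hub turns at 11.151 / 1.1034 = 10.106 RPM.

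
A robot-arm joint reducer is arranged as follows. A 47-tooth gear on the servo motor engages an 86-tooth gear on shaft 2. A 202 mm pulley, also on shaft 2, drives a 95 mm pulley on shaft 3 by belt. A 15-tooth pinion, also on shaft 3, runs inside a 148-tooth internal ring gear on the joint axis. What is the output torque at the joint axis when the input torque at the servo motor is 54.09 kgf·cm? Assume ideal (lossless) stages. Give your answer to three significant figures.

After the gear mesh (86/47): 54.09 × 1.8298 = 98.973 kgf·cm
After the belt (95/202): 98.973 × 0.4703 = 46.547 kgf·cm
After the internal gear (148/15): 46.547 × 9.8667 = 459.26 kgf·cm

459 kgf·cm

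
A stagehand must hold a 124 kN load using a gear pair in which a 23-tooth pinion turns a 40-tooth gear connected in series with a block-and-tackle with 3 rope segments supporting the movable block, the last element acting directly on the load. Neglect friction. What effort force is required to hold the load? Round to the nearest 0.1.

23.8 kN

Gear pair MA = 40/23 = 1.7391.
Block-and-tackle MA = number of supporting rope parts = 3.
Combined ideal MA = 1.7391 × 3 = 5.2174.
Effort = load / MA = 124 / 5.2174 = 23.767 kN.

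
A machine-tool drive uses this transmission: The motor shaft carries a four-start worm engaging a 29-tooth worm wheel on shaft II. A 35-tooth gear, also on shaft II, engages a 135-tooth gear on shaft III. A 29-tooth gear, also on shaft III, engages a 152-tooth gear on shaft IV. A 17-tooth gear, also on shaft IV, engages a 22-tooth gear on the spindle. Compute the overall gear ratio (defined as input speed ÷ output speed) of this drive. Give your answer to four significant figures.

Each stage contributes driven/driver: worm 29/4 = 7.25, gear mesh 135/35 = 3.8571, gear mesh 152/29 = 5.2414, gear mesh 22/17 = 1.2941.
Overall: 7.25 × 3.8571 × 5.2414 × 1.2941 = 189.68.

189.7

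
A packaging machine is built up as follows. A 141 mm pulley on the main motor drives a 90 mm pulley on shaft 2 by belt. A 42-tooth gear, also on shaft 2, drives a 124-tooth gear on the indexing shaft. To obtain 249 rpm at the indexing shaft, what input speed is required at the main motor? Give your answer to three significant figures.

Overall ratio R = 0.6383 × 2.9524 = 1.8845.
Required input speed = output speed × R = 249 × 1.8845 = 469.24 rpm.

469 rpm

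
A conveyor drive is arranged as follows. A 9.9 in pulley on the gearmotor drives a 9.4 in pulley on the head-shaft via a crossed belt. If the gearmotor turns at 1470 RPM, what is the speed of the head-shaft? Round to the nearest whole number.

1548 RPM

the gearmotor → the head-shaft (belt, 9.4/9.9): 1470 ÷ 0.94949 = 1548.2 RPM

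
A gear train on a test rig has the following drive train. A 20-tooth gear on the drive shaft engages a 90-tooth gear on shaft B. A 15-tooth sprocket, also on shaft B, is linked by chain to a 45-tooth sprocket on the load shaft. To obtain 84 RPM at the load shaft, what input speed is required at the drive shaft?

1134 RPM

Overall ratio R = 4.5 × 3 = 13.5.
Required input speed = output speed × R = 84 × 13.5 = 1134 RPM.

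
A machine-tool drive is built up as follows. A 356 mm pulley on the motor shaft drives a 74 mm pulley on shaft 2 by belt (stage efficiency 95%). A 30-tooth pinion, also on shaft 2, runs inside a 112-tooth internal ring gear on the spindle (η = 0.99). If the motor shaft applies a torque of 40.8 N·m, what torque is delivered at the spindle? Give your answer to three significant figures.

29.8 N·m

After the belt (74/356): 40.8 × 0.20787 × 0.95 = 8.0569 N·m
After the internal gear (112/30): 8.0569 × 3.7333 × 0.99 = 29.778 N·m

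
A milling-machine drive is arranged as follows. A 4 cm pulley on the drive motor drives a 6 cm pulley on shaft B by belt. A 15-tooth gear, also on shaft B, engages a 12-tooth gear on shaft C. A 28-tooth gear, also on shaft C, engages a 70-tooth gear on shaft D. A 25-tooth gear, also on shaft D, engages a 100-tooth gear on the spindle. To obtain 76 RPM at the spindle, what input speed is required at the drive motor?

Overall ratio R = 1.5 × 0.8 × 2.5 × 4 = 12.
Required input speed = output speed × R = 76 × 12 = 912 RPM.

912 RPM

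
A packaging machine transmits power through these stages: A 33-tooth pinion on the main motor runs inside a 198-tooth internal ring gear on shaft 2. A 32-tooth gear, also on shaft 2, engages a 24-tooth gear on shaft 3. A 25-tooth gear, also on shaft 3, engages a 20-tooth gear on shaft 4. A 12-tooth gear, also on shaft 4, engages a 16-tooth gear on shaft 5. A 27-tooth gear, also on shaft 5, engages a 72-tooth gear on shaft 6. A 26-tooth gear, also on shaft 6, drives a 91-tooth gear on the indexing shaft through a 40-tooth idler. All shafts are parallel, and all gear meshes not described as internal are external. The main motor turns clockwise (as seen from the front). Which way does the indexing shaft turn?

the main motor → shaft 2: internal mesh, same direction → CW.
shaft 2 → shaft 3: external mesh, 1 reversal → CCW.
shaft 3 → shaft 4: external mesh, 1 reversal → CW.
shaft 4 → shaft 5: external mesh, 1 reversal → CCW.
shaft 5 → shaft 6: external mesh, 1 reversal → CW.
shaft 6 → the indexing shaft: driver → idler → driven is 2 external meshes, 2 reversals → CW.
6 reversals in total — an even number — so the indexing shaft turns the same way as the main motor.

clockwise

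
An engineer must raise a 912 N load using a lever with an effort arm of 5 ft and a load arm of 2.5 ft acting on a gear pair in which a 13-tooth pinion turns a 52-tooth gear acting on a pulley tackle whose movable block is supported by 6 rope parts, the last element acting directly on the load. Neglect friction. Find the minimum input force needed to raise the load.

19 N

Lever MA = effort arm / load arm = 5/2.5 = 2.
Gear pair MA = 52/13 = 4.
Block-and-tackle MA = number of supporting rope parts = 6.
Combined ideal MA = 2 × 4 × 6 = 48.
Effort = load / MA = 912 / 48 = 19 N.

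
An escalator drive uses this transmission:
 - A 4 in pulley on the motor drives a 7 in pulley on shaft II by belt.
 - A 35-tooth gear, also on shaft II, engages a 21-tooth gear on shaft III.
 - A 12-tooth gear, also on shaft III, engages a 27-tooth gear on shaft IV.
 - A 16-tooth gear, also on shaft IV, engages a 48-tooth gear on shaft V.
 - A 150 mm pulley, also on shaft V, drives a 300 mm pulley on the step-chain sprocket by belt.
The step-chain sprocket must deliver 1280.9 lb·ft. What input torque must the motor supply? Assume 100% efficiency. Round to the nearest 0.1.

90.4 lb·ft

Overall ratio R = 1.75 × 0.6 × 2.25 × 3 × 2 = 14.175.
Input torque = output torque / R = 1280.9 / 14.175 = 90.363 lb·ft.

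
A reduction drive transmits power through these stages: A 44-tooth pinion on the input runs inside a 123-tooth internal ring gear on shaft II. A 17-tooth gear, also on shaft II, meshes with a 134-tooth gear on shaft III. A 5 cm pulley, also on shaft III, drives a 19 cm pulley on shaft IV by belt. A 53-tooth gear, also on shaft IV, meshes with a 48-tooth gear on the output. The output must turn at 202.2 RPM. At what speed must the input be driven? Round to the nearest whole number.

15333 RPM

Overall ratio R = 2.7955 × 7.8824 × 3.8 × 0.90566 = 75.833.
Required input speed = output speed × R = 202.2 × 75.833 = 15333 RPM.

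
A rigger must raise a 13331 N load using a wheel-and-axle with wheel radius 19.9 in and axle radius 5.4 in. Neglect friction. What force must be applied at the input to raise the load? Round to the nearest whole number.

Wheel-and-axle MA = R/r = 19.9/5.4 = 3.6852.
Effort = load / MA = 13331 / 3.6852 = 3617.5 N.

3617 N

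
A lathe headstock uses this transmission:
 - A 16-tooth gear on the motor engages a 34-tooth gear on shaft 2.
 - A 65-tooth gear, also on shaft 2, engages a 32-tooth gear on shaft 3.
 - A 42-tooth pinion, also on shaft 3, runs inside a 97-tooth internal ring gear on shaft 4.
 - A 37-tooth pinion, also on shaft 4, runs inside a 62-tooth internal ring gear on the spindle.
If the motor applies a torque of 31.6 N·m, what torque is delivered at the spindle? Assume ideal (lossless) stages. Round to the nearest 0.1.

127.9 N·m

gear mesh 34/16 = 2.125 → τ = 31.6·2.125 = 67.15 N·m
gear mesh 32/65 = 0.49231 → τ = 67.15·0.49231 = 33.058 N·m
internal gear 97/42 = 2.3095 → τ = 33.058·2.3095 = 76.349 N·m
internal gear 62/37 = 1.6757 → τ = 76.349·1.6757 = 127.94 N·m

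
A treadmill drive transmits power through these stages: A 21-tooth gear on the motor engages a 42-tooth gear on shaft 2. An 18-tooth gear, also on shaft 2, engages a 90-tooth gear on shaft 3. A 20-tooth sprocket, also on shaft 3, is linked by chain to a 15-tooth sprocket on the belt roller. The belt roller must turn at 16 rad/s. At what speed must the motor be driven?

120 rad/s

Overall ratio R = 2 × 5 × 0.75 = 7.5.
Required input speed = output speed × R = 16 × 7.5 = 120 rad/s.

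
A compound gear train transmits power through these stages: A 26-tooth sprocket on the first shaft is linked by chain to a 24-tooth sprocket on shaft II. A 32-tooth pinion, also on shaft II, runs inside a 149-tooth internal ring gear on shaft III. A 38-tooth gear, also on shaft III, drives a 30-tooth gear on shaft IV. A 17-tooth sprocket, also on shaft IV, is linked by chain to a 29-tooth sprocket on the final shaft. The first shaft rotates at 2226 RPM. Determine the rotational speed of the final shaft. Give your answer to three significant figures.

chain 24/26 = 0.92308 → 2226/0.92308 = 2411.5 RPM
internal gear 149/32 = 4.6562 → 2411.5/4.6562 = 517.91 RPM
gear mesh 30/38 = 0.78947 → 517.91/0.78947 = 656.01 RPM
chain 29/17 = 1.7059 → 656.01/1.7059 = 384.56 RPM

385 RPM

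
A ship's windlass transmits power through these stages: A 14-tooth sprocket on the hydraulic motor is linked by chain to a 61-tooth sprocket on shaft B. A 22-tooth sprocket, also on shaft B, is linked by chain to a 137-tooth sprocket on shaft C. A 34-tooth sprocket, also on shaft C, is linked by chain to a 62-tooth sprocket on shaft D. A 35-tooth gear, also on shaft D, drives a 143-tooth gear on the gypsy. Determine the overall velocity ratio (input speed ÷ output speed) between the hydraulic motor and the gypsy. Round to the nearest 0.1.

Each stage contributes driven/driver: chain 61/14 = 4.3571, chain 137/22 = 6.2273, chain 62/34 = 1.8235, gear mesh 143/35 = 4.0857.
Overall: 4.3571 × 6.2273 × 1.8235 × 4.0857 = 202.15.

202.2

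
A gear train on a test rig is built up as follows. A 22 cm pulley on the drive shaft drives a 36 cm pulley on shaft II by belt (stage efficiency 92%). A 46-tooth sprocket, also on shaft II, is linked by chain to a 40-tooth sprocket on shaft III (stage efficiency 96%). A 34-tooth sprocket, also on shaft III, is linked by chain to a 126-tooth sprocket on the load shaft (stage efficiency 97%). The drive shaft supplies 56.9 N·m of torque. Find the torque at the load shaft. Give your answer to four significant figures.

257.0 N·m

After the belt (36/22): 56.9 × 1.6364 × 0.92 = 85.66 N·m
After the chain (40/46): 85.66 × 0.86957 × 0.96 = 71.508 N·m
After the chain (126/34): 71.508 × 3.7059 × 0.97 = 257.05 N·m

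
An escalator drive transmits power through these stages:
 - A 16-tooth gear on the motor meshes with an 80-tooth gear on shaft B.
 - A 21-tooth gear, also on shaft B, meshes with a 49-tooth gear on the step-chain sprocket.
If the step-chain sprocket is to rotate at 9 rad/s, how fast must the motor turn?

105 rad/s

Overall ratio R = 5 × 2.3333 = 11.667.
Required input speed = output speed × R = 9 × 11.667 = 105 rad/s.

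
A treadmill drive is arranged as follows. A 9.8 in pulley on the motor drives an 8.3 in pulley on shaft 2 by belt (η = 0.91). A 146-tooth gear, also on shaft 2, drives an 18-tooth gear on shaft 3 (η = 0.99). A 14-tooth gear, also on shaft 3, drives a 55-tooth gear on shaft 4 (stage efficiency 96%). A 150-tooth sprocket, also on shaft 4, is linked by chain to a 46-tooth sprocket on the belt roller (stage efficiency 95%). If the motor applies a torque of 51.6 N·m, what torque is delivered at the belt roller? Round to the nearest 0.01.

5.33 N·m

After the belt (8.3/9.8): 51.6 × 0.84694 × 0.91 = 39.769 N·m
After the gear mesh (18/146): 39.769 × 0.12329 × 0.99 = 4.854 N·m
After the gear mesh (55/14): 4.854 × 3.9286 × 0.96 = 18.306 N·m
After the chain (46/150): 18.306 × 0.30667 × 0.95 = 5.3333 N·m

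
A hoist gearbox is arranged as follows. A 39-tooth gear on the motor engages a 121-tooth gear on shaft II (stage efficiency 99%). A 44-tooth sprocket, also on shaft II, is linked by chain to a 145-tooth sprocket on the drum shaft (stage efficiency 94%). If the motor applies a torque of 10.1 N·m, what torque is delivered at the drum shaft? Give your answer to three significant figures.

After the gear mesh (121/39): 10.1 × 3.1026 × 0.99 = 31.023 N·m
After the chain (145/44): 31.023 × 3.2955 × 0.94 = 96.099 N·m

96.1 N·m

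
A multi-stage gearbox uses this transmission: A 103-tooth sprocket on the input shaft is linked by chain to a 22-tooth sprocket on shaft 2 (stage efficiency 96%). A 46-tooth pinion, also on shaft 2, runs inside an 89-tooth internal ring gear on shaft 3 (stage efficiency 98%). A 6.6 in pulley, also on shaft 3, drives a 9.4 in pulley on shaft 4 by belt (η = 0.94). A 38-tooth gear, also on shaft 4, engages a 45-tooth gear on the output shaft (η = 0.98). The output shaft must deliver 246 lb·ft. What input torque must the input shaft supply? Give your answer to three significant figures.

Overall ratio R = 0.21359 × 1.9348 × 1.4242 × 1.1842 = 0.697; overall efficiency η = 0.96 × 0.98 × 0.94 × 0.98 = 0.8667.
Input torque = output torque / (R × η) = 246 / (0.697 × 0.8667) = 407.24 lb·ft.

407 lb·ft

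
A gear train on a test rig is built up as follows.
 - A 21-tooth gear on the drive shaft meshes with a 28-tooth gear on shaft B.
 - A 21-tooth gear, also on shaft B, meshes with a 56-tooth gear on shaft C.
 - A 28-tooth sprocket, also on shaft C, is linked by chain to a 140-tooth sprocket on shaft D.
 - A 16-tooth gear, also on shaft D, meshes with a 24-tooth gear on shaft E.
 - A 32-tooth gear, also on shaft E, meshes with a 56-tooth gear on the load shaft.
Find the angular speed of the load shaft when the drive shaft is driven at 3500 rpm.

the drive shaft → shaft B (gear mesh, 28/21): 3500 ÷ 1.3333 = 2625 rpm
shaft B → shaft C (gear mesh, 56/21): 2625 ÷ 2.6667 = 984.38 rpm
shaft C → shaft D (chain, 140/28): 984.38 ÷ 5 = 196.88 rpm
shaft D → shaft E (gear mesh, 24/16): 196.88 ÷ 1.5 = 131.25 rpm
shaft E → the load shaft (gear mesh, 56/32): 131.25 ÷ 1.75 = 75 rpm

75 rpm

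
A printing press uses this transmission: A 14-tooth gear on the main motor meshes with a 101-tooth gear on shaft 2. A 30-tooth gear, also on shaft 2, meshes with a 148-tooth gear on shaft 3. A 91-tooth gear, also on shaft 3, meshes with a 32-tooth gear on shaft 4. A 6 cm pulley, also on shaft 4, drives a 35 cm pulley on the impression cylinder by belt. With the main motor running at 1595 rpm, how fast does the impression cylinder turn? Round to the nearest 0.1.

21.8 rpm

gear mesh 101/14 = 7.2143 → 1595/7.2143 = 221.09 rpm
gear mesh 148/30 = 4.9333 → 221.09/4.9333 = 44.815 rpm
gear mesh 32/91 = 0.35165 → 44.815/0.35165 = 127.44 rpm
belt 35/6 = 5.8333 → 127.44/5.8333 = 21.847 rpm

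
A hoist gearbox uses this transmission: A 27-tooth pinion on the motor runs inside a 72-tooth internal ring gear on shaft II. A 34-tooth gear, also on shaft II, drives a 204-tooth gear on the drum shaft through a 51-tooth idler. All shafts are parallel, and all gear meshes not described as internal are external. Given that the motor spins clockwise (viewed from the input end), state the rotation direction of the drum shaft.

clockwise

the motor → shaft II: internal mesh, same direction → CW.
shaft II → the drum shaft: driver → idler → driven is 2 external meshes, 2 reversals → CW.
2 reversals in total — an even number — so the drum shaft turns the same way as the motor.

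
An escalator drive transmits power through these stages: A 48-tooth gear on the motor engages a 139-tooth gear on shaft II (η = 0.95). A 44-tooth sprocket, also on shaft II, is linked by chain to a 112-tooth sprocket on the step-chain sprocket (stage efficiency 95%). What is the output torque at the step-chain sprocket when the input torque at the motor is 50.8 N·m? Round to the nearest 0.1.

337.9 N·m

After the gear mesh (139/48): 50.8 × 2.8958 × 0.95 = 139.75 N·m
After the chain (112/44): 139.75 × 2.5455 × 0.95 = 337.95 N·m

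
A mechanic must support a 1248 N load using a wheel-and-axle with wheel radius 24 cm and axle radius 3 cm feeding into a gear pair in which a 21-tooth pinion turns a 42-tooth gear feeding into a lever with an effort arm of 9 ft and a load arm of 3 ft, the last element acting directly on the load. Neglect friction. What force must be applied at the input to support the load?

Wheel-and-axle MA = R/r = 24/3 = 8.
Gear pair MA = 42/21 = 2.
Lever MA = effort arm / load arm = 9/3 = 3.
Combined ideal MA = 8 × 2 × 3 = 48.
Effort = load / MA = 1248 / 48 = 26 N.

26 N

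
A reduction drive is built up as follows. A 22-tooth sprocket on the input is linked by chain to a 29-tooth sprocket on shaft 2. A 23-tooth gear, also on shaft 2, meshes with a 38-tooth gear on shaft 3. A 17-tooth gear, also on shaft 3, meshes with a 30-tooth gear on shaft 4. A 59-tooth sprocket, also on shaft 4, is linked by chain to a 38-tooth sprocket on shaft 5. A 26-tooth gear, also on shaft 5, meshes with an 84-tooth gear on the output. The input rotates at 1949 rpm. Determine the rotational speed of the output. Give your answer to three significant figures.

the input → shaft 2 (chain, 29/22): 1949 ÷ 1.3182 = 1478.6 rpm
shaft 2 → shaft 3 (gear mesh, 38/23): 1478.6 ÷ 1.6522 = 894.91 rpm
shaft 3 → shaft 4 (gear mesh, 30/17): 894.91 ÷ 1.7647 = 507.12 rpm
shaft 4 → shaft 5 (chain, 38/59): 507.12 ÷ 0.64407 = 787.37 rpm
shaft 5 → the output (gear mesh, 84/26): 787.37 ÷ 3.2308 = 243.71 rpm

244 rpm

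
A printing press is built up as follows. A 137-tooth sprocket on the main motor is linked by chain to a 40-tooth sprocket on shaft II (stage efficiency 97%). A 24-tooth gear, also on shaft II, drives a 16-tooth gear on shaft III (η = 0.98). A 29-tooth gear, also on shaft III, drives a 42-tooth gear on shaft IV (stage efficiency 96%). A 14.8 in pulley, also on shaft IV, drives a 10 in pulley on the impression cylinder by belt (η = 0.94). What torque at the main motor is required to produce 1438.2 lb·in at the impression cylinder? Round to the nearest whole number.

Overall ratio R = 0.29197 × 0.66667 × 1.4483 × 0.67568 = 0.19047; overall efficiency η = 0.97 × 0.98 × 0.96 × 0.94 = 0.8578.
Input torque = output torque / (R × η) = 1438.2 / (0.19047 × 0.8578) = 8802.1 lb·in.

8802 lb·in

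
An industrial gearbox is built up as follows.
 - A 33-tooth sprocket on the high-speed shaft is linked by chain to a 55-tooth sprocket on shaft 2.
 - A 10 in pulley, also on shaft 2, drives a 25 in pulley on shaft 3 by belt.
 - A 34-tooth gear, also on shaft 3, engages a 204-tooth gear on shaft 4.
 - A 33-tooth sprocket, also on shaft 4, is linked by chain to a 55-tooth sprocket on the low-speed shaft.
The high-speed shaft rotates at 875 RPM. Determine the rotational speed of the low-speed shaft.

21 RPM

the high-speed shaft → shaft 2 (chain, 55/33): 875 ÷ 1.6667 = 525 RPM
shaft 2 → shaft 3 (belt, 25/10): 525 ÷ 2.5 = 210 RPM
shaft 3 → shaft 4 (gear mesh, 204/34): 210 ÷ 6 = 35 RPM
shaft 4 → the low-speed shaft (chain, 55/33): 35 ÷ 1.6667 = 21 RPM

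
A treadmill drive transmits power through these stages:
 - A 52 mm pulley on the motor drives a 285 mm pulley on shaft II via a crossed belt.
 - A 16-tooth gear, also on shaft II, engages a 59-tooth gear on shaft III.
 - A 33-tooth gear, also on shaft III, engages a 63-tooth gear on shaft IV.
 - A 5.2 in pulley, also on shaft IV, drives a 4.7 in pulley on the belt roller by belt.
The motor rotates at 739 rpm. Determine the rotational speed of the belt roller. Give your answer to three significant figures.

Belt: ratio = 285/52 = 5.4808, so shaft II turns at 739 / 5.4808 = 134.84 rpm.
Gear mesh: ratio = 59/16 = 3.6875, so shaft III turns at 134.84 / 3.6875 = 36.565 rpm.
Gear mesh: ratio = 63/33 = 1.9091, so shaft IV turns at 36.565 / 1.9091 = 19.153 rpm.
Belt: ratio = 4.7/5.2 = 0.90385, so the belt roller turns at 19.153 / 0.90385 = 21.191 rpm.

21.2 rpm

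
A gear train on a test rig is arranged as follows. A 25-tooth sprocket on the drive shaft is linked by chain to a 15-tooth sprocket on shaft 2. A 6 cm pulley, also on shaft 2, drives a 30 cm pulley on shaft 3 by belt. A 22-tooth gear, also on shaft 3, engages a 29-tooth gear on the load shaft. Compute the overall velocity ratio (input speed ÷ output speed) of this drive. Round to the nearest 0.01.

3.95

Each stage contributes driven/driver: chain 15/25 = 0.6, belt 30/6 = 5, gear mesh 29/22 = 1.3182.
Overall: 0.6 × 5 × 1.3182 = 3.9545.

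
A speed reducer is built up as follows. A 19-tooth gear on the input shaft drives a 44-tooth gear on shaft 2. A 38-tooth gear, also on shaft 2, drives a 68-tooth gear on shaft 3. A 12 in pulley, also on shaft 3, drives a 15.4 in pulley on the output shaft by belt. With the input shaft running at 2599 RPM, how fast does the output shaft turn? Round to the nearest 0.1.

the input shaft → shaft 2 (gear mesh, 44/19): 2599 ÷ 2.3158 = 1122.3 RPM
shaft 2 → shaft 3 (gear mesh, 68/38): 1122.3 ÷ 1.7895 = 627.17 RPM
shaft 3 → the output shaft (belt, 15.4/12): 627.17 ÷ 1.2833 = 488.7 RPM

488.7 RPM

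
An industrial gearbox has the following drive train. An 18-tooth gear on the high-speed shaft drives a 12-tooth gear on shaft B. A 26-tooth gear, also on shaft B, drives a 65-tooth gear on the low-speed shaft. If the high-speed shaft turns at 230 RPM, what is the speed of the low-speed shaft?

138 RPM

Gear mesh: ratio = 12/18 = 0.66667, so shaft B turns at 230 / 0.66667 = 345 RPM.
Gear mesh: ratio = 65/26 = 2.5, so the low-speed shaft turns at 345 / 2.5 = 138 RPM.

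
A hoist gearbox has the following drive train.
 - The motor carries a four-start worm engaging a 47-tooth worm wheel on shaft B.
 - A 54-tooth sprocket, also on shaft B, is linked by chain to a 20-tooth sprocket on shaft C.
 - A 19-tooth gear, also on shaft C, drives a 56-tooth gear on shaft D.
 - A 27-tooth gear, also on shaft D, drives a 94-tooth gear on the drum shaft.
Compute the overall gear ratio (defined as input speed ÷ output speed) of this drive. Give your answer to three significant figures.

Each stage contributes driven/driver: worm 47/4 = 11.75, chain 20/54 = 0.37037, gear mesh 56/19 = 2.9474, gear mesh 94/27 = 3.4815.
Overall: 11.75 × 0.37037 × 2.9474 × 3.4815 = 44.655.

44.7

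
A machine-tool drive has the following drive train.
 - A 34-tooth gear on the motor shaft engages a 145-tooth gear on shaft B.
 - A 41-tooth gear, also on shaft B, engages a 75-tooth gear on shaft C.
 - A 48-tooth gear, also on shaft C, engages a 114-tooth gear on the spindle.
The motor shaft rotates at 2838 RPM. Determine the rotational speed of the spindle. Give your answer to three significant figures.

153 RPM

the motor shaft → shaft B (gear mesh, 145/34): 2838 ÷ 4.2647 = 665.46 RPM
shaft B → shaft C (gear mesh, 75/41): 665.46 ÷ 1.8293 = 363.79 RPM
shaft C → the spindle (gear mesh, 114/48): 363.79 ÷ 2.375 = 153.17 RPM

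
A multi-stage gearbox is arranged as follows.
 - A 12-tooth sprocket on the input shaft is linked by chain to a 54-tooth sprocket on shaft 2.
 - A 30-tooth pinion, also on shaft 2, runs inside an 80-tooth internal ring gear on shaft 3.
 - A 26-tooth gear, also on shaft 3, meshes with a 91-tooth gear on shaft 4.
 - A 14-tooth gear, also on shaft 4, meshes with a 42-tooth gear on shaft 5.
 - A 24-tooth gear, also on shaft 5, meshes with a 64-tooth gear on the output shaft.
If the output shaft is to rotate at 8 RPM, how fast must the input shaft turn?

2688 RPM

Overall ratio R = 4.5 × 2.6667 × 3.5 × 3 × 2.6667 = 336.
Required input speed = output speed × R = 8 × 336 = 2688 RPM.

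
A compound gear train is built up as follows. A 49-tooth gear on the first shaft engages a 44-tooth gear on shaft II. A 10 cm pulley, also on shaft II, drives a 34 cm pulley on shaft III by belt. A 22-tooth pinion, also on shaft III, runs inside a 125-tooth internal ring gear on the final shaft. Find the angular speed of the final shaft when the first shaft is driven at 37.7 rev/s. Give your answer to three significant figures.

the first shaft → shaft II (gear mesh, 44/49): 37.7 ÷ 0.89796 = 41.984 rev/s
shaft II → shaft III (belt, 34/10): 41.984 ÷ 3.4 = 12.348 rev/s
shaft III → the final shaft (internal gear, 125/22): 12.348 ÷ 5.6818 = 2.1733 rev/s

2.17 rev/s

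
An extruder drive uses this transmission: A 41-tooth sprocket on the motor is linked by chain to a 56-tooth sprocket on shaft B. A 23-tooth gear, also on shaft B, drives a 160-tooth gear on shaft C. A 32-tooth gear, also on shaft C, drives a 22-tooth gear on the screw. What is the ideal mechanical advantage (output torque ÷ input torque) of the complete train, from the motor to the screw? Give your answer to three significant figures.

Each stage contributes driven/driver: chain 56/41 = 1.3659, gear mesh 160/23 = 6.9565, gear mesh 22/32 = 0.6875.
Overall: 1.3659 × 6.9565 × 0.6875 = 6.5323.

6.53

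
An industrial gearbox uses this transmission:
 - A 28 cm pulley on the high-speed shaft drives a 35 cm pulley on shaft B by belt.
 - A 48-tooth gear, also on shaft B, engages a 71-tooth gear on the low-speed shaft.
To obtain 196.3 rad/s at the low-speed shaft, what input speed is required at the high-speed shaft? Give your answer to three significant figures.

Overall ratio R = 1.25 × 1.4792 = 1.849.
Required input speed = output speed × R = 196.3 × 1.849 = 362.95 rad/s.

363 rad/s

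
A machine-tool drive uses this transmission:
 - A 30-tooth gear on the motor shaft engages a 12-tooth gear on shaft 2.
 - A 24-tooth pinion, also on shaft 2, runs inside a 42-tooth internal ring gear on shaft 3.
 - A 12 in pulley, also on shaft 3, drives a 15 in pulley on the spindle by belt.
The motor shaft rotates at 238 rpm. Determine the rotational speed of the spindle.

gear mesh 12/30 = 0.4 → 238/0.4 = 595 rpm
internal gear 42/24 = 1.75 → 595/1.75 = 340 rpm
belt 15/12 = 1.25 → 340/1.25 = 272 rpm

272 rpm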